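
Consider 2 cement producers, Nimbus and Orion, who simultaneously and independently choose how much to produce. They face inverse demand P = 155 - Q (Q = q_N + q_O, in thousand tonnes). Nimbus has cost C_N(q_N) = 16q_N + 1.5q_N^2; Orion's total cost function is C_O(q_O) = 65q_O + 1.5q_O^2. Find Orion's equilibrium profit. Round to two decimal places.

419.80

Nimbus's profit: π_N = (155 - Q)q_N - (16q_N + (3/2)q_N²). Setting ∂π_N/∂q_N = 0: 139 - 5q_N - (q_O) = 0.
Orion's profit: π_O = (155 - Q)q_O - (65q_O + (3/2)q_O²). Setting ∂π_O/∂q_O = 0: 90 - 5q_O - (q_N) = 0.
So q_N = (139 - q_O)/5 and q_O = (90 - q_N)/5.
Solving the pair: q_N = 605/24, q_O = 311/24.
Price P = 155 - 229/6 = 701/6.
Orion's profit: (701/6)·(311/24) - 65·(311/24) - (3/2)(311/24)² = 419.7960.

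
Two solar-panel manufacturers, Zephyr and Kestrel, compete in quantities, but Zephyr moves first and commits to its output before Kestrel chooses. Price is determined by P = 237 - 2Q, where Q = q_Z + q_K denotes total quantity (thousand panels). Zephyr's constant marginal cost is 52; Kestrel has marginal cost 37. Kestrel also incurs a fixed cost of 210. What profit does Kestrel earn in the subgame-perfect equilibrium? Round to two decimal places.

Solve by backward induction. Given q_Z, the follower Kestrel maximises π_K = (237 - 2q_Z - 2q_K)q_K - 37q_K.
Follower FOC: 200 - 2q_Z - 4q_K = 0, so q_K(q_Z) = (200 - 2q_Z)/4.
The leader anticipates this reaction. Substituting into P = 237 - 2Q gives P = 137 - q_Z, so π_Z = (137 - q_Z)q_Z - 52q_Z.
The leader's first-order condition 85 - 2q_Z = 0 yields q_Z = 85/2.
Then q_K = (200 - 2·(85/2))/4 = 115/4.
Price P = 237 - 2·(285/4) = 189/2.
Kestrel's profit: (189/2 - 37)·(115/4) - 210 = 1443.1250.

1443.13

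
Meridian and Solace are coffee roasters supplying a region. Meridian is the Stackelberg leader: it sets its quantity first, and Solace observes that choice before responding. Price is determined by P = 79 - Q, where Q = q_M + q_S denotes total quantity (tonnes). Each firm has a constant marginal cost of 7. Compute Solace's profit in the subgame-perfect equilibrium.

324

Solve by backward induction. Given q_M, the follower Solace maximises π_S = (79 - q_M - q_S)q_S - 7q_S.
Follower FOC: 72 - q_M - 2q_S = 0, so q_S(q_M) = (72 - q_M)/2.
The leader anticipates this reaction. Substituting into P = 79 - Q gives P = 43 - (1/2)q_M, so π_M = (43 - (1/2)q_M)q_M - 7q_M.
The leader's first-order condition 36 - q_M = 0 yields q_M = 36.
Then q_S = (72 - 36)/2 = 18.
Price P = 79 - 54 = 25.
Solace's profit: (25 - 7)·18 = 324.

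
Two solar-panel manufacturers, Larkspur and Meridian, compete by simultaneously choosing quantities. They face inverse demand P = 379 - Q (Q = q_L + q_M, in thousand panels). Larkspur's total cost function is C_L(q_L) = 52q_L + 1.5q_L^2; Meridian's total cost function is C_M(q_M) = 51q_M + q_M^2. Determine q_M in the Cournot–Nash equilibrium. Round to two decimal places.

69.11

Larkspur's profit: π_L = (379 - Q)q_L - (52q_L + (3/2)q_L²). Setting ∂π_L/∂q_L = 0: 327 - 5q_L - (q_M) = 0.
Meridian's first-order condition: 328 - 4q_M - (q_L) = 0.
Rearranging gives the reaction functions q_L = (327 - q_M)/5 and q_M = (328 - q_L)/4.
Solving the pair: q_L = 980/19, q_M = 1313/19.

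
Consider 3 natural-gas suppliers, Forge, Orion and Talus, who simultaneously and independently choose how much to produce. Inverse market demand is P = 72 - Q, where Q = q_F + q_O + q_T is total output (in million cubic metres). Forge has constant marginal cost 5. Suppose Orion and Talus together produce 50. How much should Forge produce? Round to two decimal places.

8.50

With rivals' combined output fixed at 50, Forge's profit is π_F = (72 - 50 - q_F)q_F - (5q_F) = (22 - q_F)q_F - (5q_F).
∂π_F/∂q_F = 17 - 2q_F = 0, so q_F = 17/2.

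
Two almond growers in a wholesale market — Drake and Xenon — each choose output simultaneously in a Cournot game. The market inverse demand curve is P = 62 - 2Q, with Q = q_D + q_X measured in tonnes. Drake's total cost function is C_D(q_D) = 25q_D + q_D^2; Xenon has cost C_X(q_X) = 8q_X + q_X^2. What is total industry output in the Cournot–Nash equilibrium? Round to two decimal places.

Drake's profit: π_D = (62 - 2Q)q_D - (25q_D + q_D²). Setting ∂π_D/∂q_D = 0: 37 - 6q_D - 2(q_X) = 0.
Xenon's first-order condition: 54 - 6q_X - 2(q_D) = 0.
So q_D = (37 - 2q_X)/6 and q_X = (54 - 2q_D)/6.
Solving the pair: q_D = 57/16, q_X = 125/16.
Total output Q = 57/16 + 125/16 = 91/8.

11.38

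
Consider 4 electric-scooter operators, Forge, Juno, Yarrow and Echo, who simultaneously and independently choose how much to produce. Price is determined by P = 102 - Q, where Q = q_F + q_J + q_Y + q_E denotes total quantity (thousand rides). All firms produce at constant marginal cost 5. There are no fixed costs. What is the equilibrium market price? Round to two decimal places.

Each firm earns π_i = (102 - Q)q_i - 5q_i.
Setting ∂π_i/∂q_i = 0 with rivals' quantities fixed: 97 - 2q_i - Σ_{j≠i} q_j = 0.
With identical firms every q_j equals q_i, so Σ_{j≠i} q_j = 3q_i and 97 = 5q_i, giving q_i = 97/5.
Total output Q = 388/5, so price P = 102 - 388/5 = 122/5.

24.40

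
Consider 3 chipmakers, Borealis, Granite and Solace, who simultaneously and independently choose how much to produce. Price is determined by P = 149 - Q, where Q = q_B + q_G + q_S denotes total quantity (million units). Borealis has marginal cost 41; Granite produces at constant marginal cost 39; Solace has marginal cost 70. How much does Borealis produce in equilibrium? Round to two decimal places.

Borealis's profit: π_B = (149 - Q)q_B - (41q_B). Setting ∂π_B/∂q_B = 0: 108 - 2q_B - (q_G + q_S) = 0.
Granite's profit: π_G = (149 - Q)q_G - (39q_G). Setting ∂π_G/∂q_G = 0: 110 - 2q_G - (q_B + q_S) = 0.
Solace's profit: π_S = (149 - Q)q_S - (70q_S). Setting ∂π_S/∂q_S = 0: 79 - 2q_S - (q_B + q_G) = 0.
Summing all 3 equations gives 297 − 4Q = 0, hence Q = 297/4.
Back-substituting: q_B = (108 − 297/4) = 135/4, q_G = (110 − 297/4) = 143/4, q_S = (79 − 297/4) = 19/4.

33.75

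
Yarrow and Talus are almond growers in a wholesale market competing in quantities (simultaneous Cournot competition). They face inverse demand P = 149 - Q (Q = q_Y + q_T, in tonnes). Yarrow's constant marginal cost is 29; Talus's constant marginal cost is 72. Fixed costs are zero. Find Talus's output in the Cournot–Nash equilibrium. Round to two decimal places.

Yarrow's profit: π_Y = (149 - Q)q_Y - (29q_Y). Setting ∂π_Y/∂q_Y = 0: 120 - 2q_Y - (q_T) = 0.
Talus's profit: π_T = (149 - Q)q_T - (72q_T). Setting ∂π_T/∂q_T = 0: 77 - 2q_T - (q_Y) = 0.
Best responses: q_Y = (120 - q_T)/2, q_T = (77 - q_Y)/2.
Solving the pair: q_Y = 163/3, q_T = 34/3.

11.33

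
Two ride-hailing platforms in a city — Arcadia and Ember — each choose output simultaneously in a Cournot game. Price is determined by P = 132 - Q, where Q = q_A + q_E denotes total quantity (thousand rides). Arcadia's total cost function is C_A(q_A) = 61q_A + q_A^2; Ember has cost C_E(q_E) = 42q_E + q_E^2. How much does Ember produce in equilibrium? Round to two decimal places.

19.27

Arcadia's profit: π_A = (132 - Q)q_A - (61q_A + q_A²). Setting ∂π_A/∂q_A = 0: 71 - 4q_A - (q_E) = 0.
Ember's profit: π_E = (132 - Q)q_E - (42q_E + q_E²). Setting ∂π_E/∂q_E = 0: 90 - 4q_E - (q_A) = 0.
Rearranging gives the reaction functions q_A = (71 - q_E)/4 and q_E = (90 - q_A)/4.
Substituting one into the other gives q_A = 194/15 and q_E = 289/15.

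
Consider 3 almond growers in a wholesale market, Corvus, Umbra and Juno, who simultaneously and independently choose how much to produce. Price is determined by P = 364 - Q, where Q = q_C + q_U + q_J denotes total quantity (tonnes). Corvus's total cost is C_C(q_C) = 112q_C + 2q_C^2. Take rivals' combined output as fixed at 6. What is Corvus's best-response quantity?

With rivals' combined output fixed at 6, Corvus's profit is π_C = (364 - 6 - q_C)q_C - (112q_C + 2q_C²) = (358 - q_C)q_C - (112q_C + 2q_C²).
∂π_C/∂q_C = 246 - 6q_C = 0, so q_C = 41.

41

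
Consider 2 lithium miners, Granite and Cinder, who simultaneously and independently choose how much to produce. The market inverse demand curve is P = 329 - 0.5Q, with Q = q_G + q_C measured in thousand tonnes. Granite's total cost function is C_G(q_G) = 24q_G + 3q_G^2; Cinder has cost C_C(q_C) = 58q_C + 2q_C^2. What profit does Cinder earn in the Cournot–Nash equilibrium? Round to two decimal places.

6300.46

Granite's profit: π_G = (329 - 0.5Q)q_G - (24q_G + 3q_G²). Setting ∂π_G/∂q_G = 0: 305 - 7q_G - (1/2)(q_C) = 0.
Cinder's first-order condition: 271 - 5q_C - (1/2)(q_G) = 0.
Best responses: q_G = (305 - (1/2)q_C)/7, q_C = (271 - (1/2)q_G)/5.
Solving the pair: q_G = 39.9856, q_C = 50.2014.
Price P = 329 - (1/2)·90.1871 = 283.9065.
Cinder's profit: 283.9065·50.2014 - 58·50.2014 - 2·50.2014² = 6300.4612.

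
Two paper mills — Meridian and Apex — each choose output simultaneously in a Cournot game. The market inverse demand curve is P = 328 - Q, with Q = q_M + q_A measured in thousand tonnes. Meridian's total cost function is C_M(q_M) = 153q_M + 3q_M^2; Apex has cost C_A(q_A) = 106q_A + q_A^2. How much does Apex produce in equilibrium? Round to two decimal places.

51.65

Meridian's profit: π_M = (328 - Q)q_M - (153q_M + 3q_M²). Setting ∂π_M/∂q_M = 0: 175 - 8q_M - (q_A) = 0.
Apex's profit: π_A = (328 - Q)q_A - (106q_A + q_A²). Setting ∂π_A/∂q_A = 0: 222 - 4q_A - (q_M) = 0.
Rearranging gives the reaction functions q_M = (175 - q_A)/8 and q_A = (222 - q_M)/4.
Substituting one into the other gives q_M = 478/31 and q_A = 1601/31.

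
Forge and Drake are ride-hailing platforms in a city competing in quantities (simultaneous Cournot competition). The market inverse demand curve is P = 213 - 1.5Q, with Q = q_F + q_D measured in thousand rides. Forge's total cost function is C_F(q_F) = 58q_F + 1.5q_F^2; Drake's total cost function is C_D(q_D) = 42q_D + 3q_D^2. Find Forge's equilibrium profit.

Forge's profit: π_F = (213 - 1.5Q)q_F - (58q_F + (3/2)q_F²). Setting ∂π_F/∂q_F = 0: 155 - 6q_F - (3/2)(q_D) = 0.
Drake's first-order condition: 171 - 9q_D - (3/2)(q_F) = 0.
Rearranging gives the reaction functions q_F = (155 - (3/2)q_D)/6 and q_D = (171 - (3/2)q_F)/9.
Solving the pair: q_F = 22, q_D = 46/3.
Price P = 213 - (3/2)·(112/3) = 157.
Forge's profit: 157·22 - 58·22 - (3/2)·22² = 1452.

1452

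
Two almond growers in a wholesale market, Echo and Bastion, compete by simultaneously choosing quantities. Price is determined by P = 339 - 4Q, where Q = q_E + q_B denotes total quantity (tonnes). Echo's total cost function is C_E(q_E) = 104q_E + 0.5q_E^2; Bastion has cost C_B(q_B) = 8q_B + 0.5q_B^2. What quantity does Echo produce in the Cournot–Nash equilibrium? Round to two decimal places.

Echo's profit: π_E = (339 - 4Q)q_E - (104q_E + (1/2)q_E²). Setting ∂π_E/∂q_E = 0: 235 - 9q_E - 4(q_B) = 0.
Bastion's first-order condition: 331 - 9q_B - 4(q_E) = 0.
So q_E = (235 - 4q_B)/9 and q_B = (331 - 4q_E)/9.
Substituting one into the other gives q_E = 791/65 and q_B = 31.3692.

12.17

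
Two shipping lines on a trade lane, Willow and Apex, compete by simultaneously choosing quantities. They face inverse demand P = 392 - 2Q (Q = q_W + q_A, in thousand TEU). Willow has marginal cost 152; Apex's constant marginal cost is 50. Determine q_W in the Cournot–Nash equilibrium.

23

Willow's profit: π_W = (392 - 2Q)q_W - (152q_W). Setting ∂π_W/∂q_W = 0: 240 - 4q_W - 2(q_A) = 0.
Apex's profit: π_A = (392 - 2Q)q_A - (50q_A). Setting ∂π_A/∂q_A = 0: 342 - 4q_A - 2(q_W) = 0.
So q_W = (240 - 2q_A)/4 and q_A = (342 - 2q_W)/4.
Solving the pair: q_W = 23, q_A = 74.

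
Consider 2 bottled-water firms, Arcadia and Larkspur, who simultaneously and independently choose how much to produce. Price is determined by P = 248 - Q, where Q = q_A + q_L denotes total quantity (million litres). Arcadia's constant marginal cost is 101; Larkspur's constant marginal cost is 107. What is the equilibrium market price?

152

Arcadia's profit: π_A = (248 - Q)q_A - (101q_A). Setting ∂π_A/∂q_A = 0: 147 - 2q_A - (q_L) = 0.
Larkspur's profit: π_L = (248 - Q)q_L - (107q_L). Setting ∂π_L/∂q_L = 0: 141 - 2q_L - (q_A) = 0.
So q_A = (147 - q_L)/2 and q_L = (141 - q_A)/2.
Solving the pair: q_A = 51, q_L = 45.
Total output Q = 96, so price P = 248 - 96 = 152.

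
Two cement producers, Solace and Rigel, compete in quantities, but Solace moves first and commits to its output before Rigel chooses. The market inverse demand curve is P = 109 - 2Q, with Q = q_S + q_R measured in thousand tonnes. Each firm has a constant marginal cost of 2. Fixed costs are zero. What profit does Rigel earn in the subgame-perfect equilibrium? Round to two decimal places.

The follower Rigel best-responds to any q_S: π_R = (109 - 2Q)q_R - 2q_R.
∂π_R/∂q_R = 107 - 2q_S - 4q_R = 0 gives the reaction function q_R = (107 - 2q_S)/4.
Solace substitutes q_R(q_S) into its own profit: π_S = q_S(109 - 2q_S - (107 - 2q_S)/2) - 2q_S = (111/2 - q_S)q_S - 2q_S.
Leader FOC: 107/2 - 2q_S = 0, so q_S = 107/4.
Then q_R = (107 - 2·(107/4))/4 = 107/8.
Price P = 109 - 2·(321/8) = 115/4.
Rigel's profit: (115/4 - 2)·(107/8) = 357.7813.

357.78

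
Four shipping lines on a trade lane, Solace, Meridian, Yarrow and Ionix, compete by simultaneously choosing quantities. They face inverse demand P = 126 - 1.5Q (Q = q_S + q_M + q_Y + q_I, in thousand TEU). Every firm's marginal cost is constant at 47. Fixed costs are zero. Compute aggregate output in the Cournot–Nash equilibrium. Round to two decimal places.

Each firm earns π_i = (126 - 1.5Q)q_i - 47q_i.
Setting ∂π_i/∂q_i = 0 with rivals' quantities fixed: 79 - 3q_i - (3/2)·Σ_{j≠i} q_j = 0.
By symmetry each firm produces the same amount; substituting Σ_{j≠i} q_j = 3q_i yields q_i = 79/(15/2) = 158/15.
Total output Q = 158/15 + 158/15 + 158/15 + 158/15 = 632/15.

42.13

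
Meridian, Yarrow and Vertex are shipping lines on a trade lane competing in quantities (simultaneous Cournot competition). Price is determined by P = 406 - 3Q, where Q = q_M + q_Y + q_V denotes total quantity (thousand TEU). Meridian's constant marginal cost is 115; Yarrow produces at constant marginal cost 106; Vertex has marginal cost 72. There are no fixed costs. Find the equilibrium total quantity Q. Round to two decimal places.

Meridian's profit: π_M = (406 - 3Q)q_M - (115q_M). Setting ∂π_M/∂q_M = 0: 291 - 6q_M - 3(q_Y + q_V) = 0.
Yarrow's profit: π_Y = (406 - 3Q)q_Y - (106q_Y). Setting ∂π_Y/∂q_Y = 0: 300 - 6q_Y - 3(q_M + q_V) = 0.
Vertex's profit: π_V = (406 - 3Q)q_V - (72q_V). Setting ∂π_V/∂q_V = 0: 334 - 6q_V - 3(q_M + q_Y) = 0.
Adding the 3 first-order conditions: 925 − 12Q = 0, so Q = 925/12.
Back-substituting: q_M = (291 − 925/4)/3 = 239/12, q_Y = (300 − 925/4)/3 = 275/12, q_V = (334 − 925/4)/3 = 137/4.
Total output Q = 239/12 + 275/12 + 137/4 = 925/12.

77.08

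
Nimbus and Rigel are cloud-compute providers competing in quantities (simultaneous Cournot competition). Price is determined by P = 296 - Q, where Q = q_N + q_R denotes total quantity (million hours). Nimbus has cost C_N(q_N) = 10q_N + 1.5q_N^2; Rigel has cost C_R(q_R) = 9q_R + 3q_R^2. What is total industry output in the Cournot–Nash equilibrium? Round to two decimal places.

Nimbus's profit: π_N = (296 - Q)q_N - (10q_N + (3/2)q_N²). Setting ∂π_N/∂q_N = 0: 286 - 5q_N - (q_R) = 0.
Rigel's first-order condition: 287 - 8q_R - (q_N) = 0.
Best responses: q_N = (286 - q_R)/5, q_R = (287 - q_N)/8.
Substituting one into the other gives q_N = 667/13 and q_R = 383/13.
Total output Q = 667/13 + 383/13 = 1050/13.

80.77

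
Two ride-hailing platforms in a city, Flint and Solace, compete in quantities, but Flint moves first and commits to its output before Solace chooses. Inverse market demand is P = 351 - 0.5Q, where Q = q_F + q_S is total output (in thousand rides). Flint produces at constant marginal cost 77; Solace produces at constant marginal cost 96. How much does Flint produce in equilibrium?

Solve by backward induction. Given q_F, the follower Solace maximises π_S = (351 - (1/2)q_F - (1/2)q_S)q_S - 96q_S.
Setting the follower's marginal profit to zero, 255 - (1/2)q_F - q_S = 0, i.e. q_S = (255 - (1/2)q_F).
The leader anticipates this reaction. Substituting into P = 351 - 0.5Q gives P = 447/2 - (1/4)q_F, so π_F = (447/2 - (1/4)q_F)q_F - 77q_F.
Maximising: ∂π_F/∂q_F = 293/2 - (1/2)q_F = 0, giving q_F = 293.
Then q_S = (255 - (1/2)·293) = 217/2.

293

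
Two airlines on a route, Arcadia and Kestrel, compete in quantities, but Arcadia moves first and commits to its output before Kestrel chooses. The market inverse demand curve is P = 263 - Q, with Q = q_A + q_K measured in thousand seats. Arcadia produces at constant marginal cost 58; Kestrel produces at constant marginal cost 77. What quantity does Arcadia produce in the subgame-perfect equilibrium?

Solve by backward induction. Given q_A, the follower Kestrel maximises π_K = (263 - q_A - q_K)q_K - 77q_K.
∂π_K/∂q_K = 186 - q_A - 2q_K = 0 gives the reaction function q_K = (186 - q_A)/2.
The leader anticipates this reaction. Substituting into P = 263 - Q gives P = 170 - (1/2)q_A, so π_A = (170 - (1/2)q_A)q_A - 58q_A.
Leader FOC: 112 - q_A = 0, so q_A = 112.
Then q_K = (186 - 112)/2 = 37.

112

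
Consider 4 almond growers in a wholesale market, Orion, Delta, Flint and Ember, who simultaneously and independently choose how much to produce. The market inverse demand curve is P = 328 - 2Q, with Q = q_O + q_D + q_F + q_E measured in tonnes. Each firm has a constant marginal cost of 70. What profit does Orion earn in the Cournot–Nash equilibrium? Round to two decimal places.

A representative firm's profit is π_i = q_i(328 - 2Q) - 70q_i.
Setting ∂π_i/∂q_i = 0 with rivals' quantities fixed: 258 - 4q_i - 2·Σ_{j≠i} q_j = 0.
By symmetry each firm produces the same amount; substituting Σ_{j≠i} q_j = 3q_i yields q_i = 258/10 = 129/5.
Price P = 328 - 2·(516/5) = 608/5.
Orion's profit: (608/5 - 70)·(129/5) = 1331.2800.

1331.28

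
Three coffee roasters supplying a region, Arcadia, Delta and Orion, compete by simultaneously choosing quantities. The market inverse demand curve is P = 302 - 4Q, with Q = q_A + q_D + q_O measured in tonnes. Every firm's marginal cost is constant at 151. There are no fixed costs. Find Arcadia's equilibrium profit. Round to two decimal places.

A representative firm's profit is π_i = q_i(302 - 4Q) - 151q_i.
Setting ∂π_i/∂q_i = 0 with rivals' quantities fixed: 151 - 8q_i - 4·Σ_{j≠i} q_j = 0.
By symmetry each firm produces the same amount; substituting Σ_{j≠i} q_j = 2q_i yields q_i = 151/16.
Price P = 302 - 4·(453/16) = 755/4.
Arcadia's profit: (755/4 - 151)·(151/16) = 356.2656.

356.27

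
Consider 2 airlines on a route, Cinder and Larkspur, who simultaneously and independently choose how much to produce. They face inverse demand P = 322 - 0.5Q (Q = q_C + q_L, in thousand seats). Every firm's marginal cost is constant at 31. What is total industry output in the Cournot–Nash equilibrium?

Each firm earns π_i = (322 - 0.5Q)q_i - 31q_i.
Setting ∂π_i/∂q_i = 0 with rivals' quantities fixed: 291 - q_i - (1/2)q_j = 0.
With identical firms every q_j equals q_i, so q_j = q_i and 291 = (3/2)q_i, giving q_i = 194.
Total output Q = 194 + 194 = 388.

388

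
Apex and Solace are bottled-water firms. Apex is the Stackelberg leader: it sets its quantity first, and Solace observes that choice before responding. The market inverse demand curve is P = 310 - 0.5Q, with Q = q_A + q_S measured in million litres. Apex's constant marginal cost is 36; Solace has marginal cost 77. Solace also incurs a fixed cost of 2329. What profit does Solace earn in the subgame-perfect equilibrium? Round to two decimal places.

Solve by backward induction. Given q_A, the follower Solace maximises π_S = (310 - (1/2)q_A - (1/2)q_S)q_S - 77q_S.
Setting the follower's marginal profit to zero, 233 - (1/2)q_A - q_S = 0, i.e. q_S = (233 - (1/2)q_A).
Apex substitutes q_S(q_A) into its own profit: π_A = q_A(310 - (1/2)q_A - (233 - (1/2)q_A)/2) - 36q_A = (387/2 - (1/4)q_A)q_A - 36q_A.
The leader's first-order condition 315/2 - (1/2)q_A = 0 yields q_A = 315.
Then q_S = (233 - (1/2)·315) = 151/2.
Price P = 310 - (1/2)·(781/2) = 459/4.
Solace's profit: (459/4 - 77)·(151/2) - 2329 = 521.1250.

521.13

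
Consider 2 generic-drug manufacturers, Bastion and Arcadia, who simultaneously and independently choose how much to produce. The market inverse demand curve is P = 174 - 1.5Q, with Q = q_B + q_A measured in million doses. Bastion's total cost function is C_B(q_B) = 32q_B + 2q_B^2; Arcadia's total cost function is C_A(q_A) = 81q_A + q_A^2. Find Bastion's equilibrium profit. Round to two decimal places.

1062.08

Bastion's profit: π_B = (174 - 1.5Q)q_B - (32q_B + 2q_B²). Setting ∂π_B/∂q_B = 0: 142 - 7q_B - (3/2)(q_A) = 0.
Arcadia's first-order condition: 93 - 5q_A - (3/2)(q_B) = 0.
Rearranging gives the reaction functions q_B = (142 - (3/2)q_A)/7 and q_A = (93 - (3/2)q_B)/5.
Solving the pair: q_B = 17.4198, q_A = 1752/131.
Price P = 174 - (3/2)·30.7939 = 127.8092.
Bastion's profit: 127.8092·17.4198 - 32·17.4198 - 2·17.4198² = 1062.0788.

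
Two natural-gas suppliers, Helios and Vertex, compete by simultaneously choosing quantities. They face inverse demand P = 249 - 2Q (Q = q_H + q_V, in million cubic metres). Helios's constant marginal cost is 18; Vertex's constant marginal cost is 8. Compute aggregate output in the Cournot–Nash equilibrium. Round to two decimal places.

78.67

Helios's profit: π_H = (249 - 2Q)q_H - (18q_H). Setting ∂π_H/∂q_H = 0: 231 - 4q_H - 2(q_V) = 0.
Vertex's profit: π_V = (249 - 2Q)q_V - (8q_V). Setting ∂π_V/∂q_V = 0: 241 - 4q_V - 2(q_H) = 0.
So q_H = (231 - 2q_V)/4 and q_V = (241 - 2q_H)/4.
Substituting one into the other gives q_H = 221/6 and q_V = 251/6.
Total output Q = 221/6 + 251/6 = 236/3.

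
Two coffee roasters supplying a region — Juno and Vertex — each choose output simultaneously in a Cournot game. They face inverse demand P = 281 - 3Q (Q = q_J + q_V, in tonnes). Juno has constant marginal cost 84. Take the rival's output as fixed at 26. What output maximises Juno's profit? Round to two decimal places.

With the rival's output fixed at 26, Juno's profit is π_J = (281 - 3·26 - 3q_J)q_J - (84q_J) = (203 - 3q_J)q_J - (84q_J).
∂π_J/∂q_J = 119 - 6q_J = 0, so q_J = 119/6.

19.83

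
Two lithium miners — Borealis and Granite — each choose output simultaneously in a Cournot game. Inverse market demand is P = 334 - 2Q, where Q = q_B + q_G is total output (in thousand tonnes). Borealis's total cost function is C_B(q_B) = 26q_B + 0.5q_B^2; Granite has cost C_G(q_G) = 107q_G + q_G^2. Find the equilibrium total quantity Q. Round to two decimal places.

73.58

Borealis's profit: π_B = (334 - 2Q)q_B - (26q_B + (1/2)q_B²). Setting ∂π_B/∂q_B = 0: 308 - 5q_B - 2(q_G) = 0.
Granite's first-order condition: 227 - 6q_G - 2(q_B) = 0.
Best responses: q_B = (308 - 2q_G)/5, q_G = (227 - 2q_B)/6.
Substituting one into the other gives q_B = 697/13 and q_G = 519/26.
Total output Q = 697/13 + 519/26 = 1913/26.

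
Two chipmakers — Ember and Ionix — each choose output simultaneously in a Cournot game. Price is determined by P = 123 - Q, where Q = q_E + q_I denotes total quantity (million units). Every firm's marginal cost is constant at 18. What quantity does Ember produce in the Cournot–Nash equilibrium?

35

A representative firm's profit is π_i = q_i(123 - Q) - 18q_i.
Setting ∂π_i/∂q_i = 0 with rivals' quantities fixed: 105 - 2q_i - q_j = 0.
With identical firms every q_j equals q_i, so q_j = q_i and 105 = 3q_i, giving q_i = 35.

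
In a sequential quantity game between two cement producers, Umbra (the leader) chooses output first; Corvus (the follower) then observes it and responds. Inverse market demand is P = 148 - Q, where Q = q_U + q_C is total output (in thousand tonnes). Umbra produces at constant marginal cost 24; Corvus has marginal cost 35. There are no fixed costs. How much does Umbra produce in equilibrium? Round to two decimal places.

67.50

Solve by backward induction. Given q_U, the follower Corvus maximises π_C = (148 - q_U - q_C)q_C - 35q_C.
Follower FOC: 113 - q_U - 2q_C = 0, so q_C(q_U) = (113 - q_U)/2.
The leader anticipates this reaction. Substituting into P = 148 - Q gives P = 183/2 - (1/2)q_U, so π_U = (183/2 - (1/2)q_U)q_U - 24q_U.
Leader FOC: 135/2 - q_U = 0, so q_U = 135/2.
Then q_C = (113 - 135/2)/2 = 91/4.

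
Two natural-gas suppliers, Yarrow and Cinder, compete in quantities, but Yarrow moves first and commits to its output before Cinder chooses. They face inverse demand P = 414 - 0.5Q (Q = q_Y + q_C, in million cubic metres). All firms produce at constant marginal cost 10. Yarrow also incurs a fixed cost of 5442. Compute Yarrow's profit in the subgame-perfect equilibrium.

35362

Solve by backward induction. Given q_Y, the follower Cinder maximises π_C = (414 - (1/2)q_Y - (1/2)q_C)q_C - 10q_C.
∂π_C/∂q_C = 404 - (1/2)q_Y - q_C = 0 gives the reaction function q_C = (404 - (1/2)q_Y).
Yarrow substitutes q_C(q_Y) into its own profit: π_Y = q_Y(414 - (1/2)q_Y - (404 - (1/2)q_Y)/2) - 10q_Y = (212 - (1/4)q_Y)q_Y - 10q_Y.
Maximising: ∂π_Y/∂q_Y = 202 - (1/2)q_Y = 0, giving q_Y = 404.
Then q_C = (404 - (1/2)·404) = 202.
Price P = 414 - (1/2)·606 = 111.
Yarrow's profit: (111 - 10)·404 - 5442 = 35362.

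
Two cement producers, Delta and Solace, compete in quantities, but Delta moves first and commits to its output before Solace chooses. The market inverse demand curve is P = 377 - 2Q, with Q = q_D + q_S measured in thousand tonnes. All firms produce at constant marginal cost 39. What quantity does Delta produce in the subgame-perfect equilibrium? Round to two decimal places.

The follower Solace best-responds to any q_D: π_S = (377 - 2Q)q_S - 39q_S.
Follower FOC: 338 - 2q_D - 4q_S = 0, so q_S(q_D) = (338 - 2q_D)/4.
Delta substitutes q_S(q_D) into its own profit: π_D = q_D(377 - 2q_D - (338 - 2q_D)/2) - 39q_D = (208 - q_D)q_D - 39q_D.
Leader FOC: 169 - 2q_D = 0, so q_D = 169/2.
Then q_S = (338 - 2·(169/2))/4 = 169/4.

84.50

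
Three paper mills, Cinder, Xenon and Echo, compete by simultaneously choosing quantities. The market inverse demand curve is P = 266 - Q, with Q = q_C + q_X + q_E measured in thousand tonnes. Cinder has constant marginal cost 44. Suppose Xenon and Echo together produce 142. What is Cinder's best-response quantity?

With rivals' combined output fixed at 142, Cinder's profit is π_C = (266 - 142 - q_C)q_C - (44q_C) = (124 - q_C)q_C - (44q_C).
∂π_C/∂q_C = 80 - 2q_C = 0, so q_C = 40.

40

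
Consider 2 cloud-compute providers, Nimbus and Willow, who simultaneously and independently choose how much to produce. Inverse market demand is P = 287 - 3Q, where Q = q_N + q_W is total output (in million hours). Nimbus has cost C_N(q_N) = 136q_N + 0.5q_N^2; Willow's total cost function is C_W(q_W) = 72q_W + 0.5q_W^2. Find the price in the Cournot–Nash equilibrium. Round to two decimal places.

177.20

Nimbus's profit: π_N = (287 - 3Q)q_N - (136q_N + (1/2)q_N²). Setting ∂π_N/∂q_N = 0: 151 - 7q_N - 3(q_W) = 0.
Willow's profit: π_W = (287 - 3Q)q_W - (72q_W + (1/2)q_W²). Setting ∂π_W/∂q_W = 0: 215 - 7q_W - 3(q_N) = 0.
Rearranging gives the reaction functions q_N = (151 - 3q_W)/7 and q_W = (215 - 3q_N)/7.
Substituting one into the other gives q_N = 103/10 and q_W = 263/10.
Total output Q = 183/5, so price P = 287 - 3·(183/5) = 886/5.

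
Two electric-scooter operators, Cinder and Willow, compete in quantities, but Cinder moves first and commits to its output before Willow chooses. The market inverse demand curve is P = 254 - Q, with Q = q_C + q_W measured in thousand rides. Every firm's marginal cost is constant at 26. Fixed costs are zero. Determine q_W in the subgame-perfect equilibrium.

57

Solve by backward induction. Given q_C, the follower Willow maximises π_W = (254 - q_C - q_W)q_W - 26q_W.
Follower FOC: 228 - q_C - 2q_W = 0, so q_W(q_C) = (228 - q_C)/2.
The leader anticipates this reaction. Substituting into P = 254 - Q gives P = 140 - (1/2)q_C, so π_C = (140 - (1/2)q_C)q_C - 26q_C.
Leader FOC: 114 - q_C = 0, so q_C = 114.
Then q_W = (228 - 114)/2 = 57.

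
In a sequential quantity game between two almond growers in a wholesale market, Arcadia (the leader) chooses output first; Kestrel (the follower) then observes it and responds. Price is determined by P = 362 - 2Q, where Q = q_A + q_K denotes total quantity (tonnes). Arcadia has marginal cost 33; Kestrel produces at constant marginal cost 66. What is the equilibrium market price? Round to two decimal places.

123.50

Solve by backward induction. Given q_A, the follower Kestrel maximises π_K = (362 - 2q_A - 2q_K)q_K - 66q_K.
∂π_K/∂q_K = 296 - 2q_A - 4q_K = 0 gives the reaction function q_K = (296 - 2q_A)/4.
Arcadia substitutes q_K(q_A) into its own profit: π_A = q_A(362 - 2q_A - (296 - 2q_A)/2) - 33q_A = (214 - q_A)q_A - 33q_A.
Maximising: ∂π_A/∂q_A = 181 - 2q_A = 0, giving q_A = 181/2.
Then q_K = (296 - 2·(181/2))/4 = 115/4.
Total output Q = 477/4, so price P = 362 - 2·(477/4) = 247/2.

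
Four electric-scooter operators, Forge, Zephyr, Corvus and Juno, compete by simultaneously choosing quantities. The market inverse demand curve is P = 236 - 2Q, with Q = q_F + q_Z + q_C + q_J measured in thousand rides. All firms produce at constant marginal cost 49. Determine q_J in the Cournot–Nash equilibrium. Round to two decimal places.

Each firm earns π_i = (236 - 2Q)q_i - 49q_i.
First-order condition (treating rivals' output as given): 187 - 4q_i - 2·Σ_{j≠i} q_j = 0.
With identical firms every q_j equals q_i, so Σ_{j≠i} q_j = 3q_i and 187 = 10q_i, giving q_i = 187/10.

18.70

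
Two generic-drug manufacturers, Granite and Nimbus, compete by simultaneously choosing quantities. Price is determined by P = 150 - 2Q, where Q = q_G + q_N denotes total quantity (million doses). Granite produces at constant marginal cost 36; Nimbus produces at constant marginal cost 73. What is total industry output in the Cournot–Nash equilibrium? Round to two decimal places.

Granite's profit: π_G = (150 - 2Q)q_G - (36q_G). Setting ∂π_G/∂q_G = 0: 114 - 4q_G - 2(q_N) = 0.
Nimbus's first-order condition: 77 - 4q_N - 2(q_G) = 0.
Rearranging gives the reaction functions q_G = (114 - 2q_N)/4 and q_N = (77 - 2q_G)/4.
Substituting one into the other gives q_G = 151/6 and q_N = 20/3.
Total output Q = 151/6 + 20/3 = 191/6.

31.83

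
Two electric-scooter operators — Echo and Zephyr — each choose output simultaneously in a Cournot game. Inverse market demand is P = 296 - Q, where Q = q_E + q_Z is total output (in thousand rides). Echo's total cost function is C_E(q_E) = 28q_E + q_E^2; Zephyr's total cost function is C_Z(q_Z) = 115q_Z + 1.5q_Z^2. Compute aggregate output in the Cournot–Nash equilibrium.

Echo's profit: π_E = (296 - Q)q_E - (28q_E + q_E²). Setting ∂π_E/∂q_E = 0: 268 - 4q_E - (q_Z) = 0.
Zephyr's first-order condition: 181 - 5q_Z - (q_E) = 0.
So q_E = (268 - q_Z)/4 and q_Z = (181 - q_E)/5.
Solving the pair: q_E = 61, q_Z = 24.
Total output Q = 61 + 24 = 85.

85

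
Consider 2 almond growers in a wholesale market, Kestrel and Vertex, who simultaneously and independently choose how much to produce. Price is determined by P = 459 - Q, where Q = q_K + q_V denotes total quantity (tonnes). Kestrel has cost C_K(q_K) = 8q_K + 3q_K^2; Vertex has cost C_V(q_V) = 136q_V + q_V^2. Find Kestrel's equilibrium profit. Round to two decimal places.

9129.49

Kestrel's profit: π_K = (459 - Q)q_K - (8q_K + 3q_K²). Setting ∂π_K/∂q_K = 0: 451 - 8q_K - (q_V) = 0.
Vertex's first-order condition: 323 - 4q_V - (q_K) = 0.
Rearranging gives the reaction functions q_K = (451 - q_V)/8 and q_V = (323 - q_K)/4.
Solving the pair: q_K = 1481/31, q_V = 68.8065.
Price P = 459 - 116.5806 = 342.4194.
Kestrel's profit: 342.4194·(1481/31) - 8·(1481/31) - 3(1481/31)² = 9129.4943.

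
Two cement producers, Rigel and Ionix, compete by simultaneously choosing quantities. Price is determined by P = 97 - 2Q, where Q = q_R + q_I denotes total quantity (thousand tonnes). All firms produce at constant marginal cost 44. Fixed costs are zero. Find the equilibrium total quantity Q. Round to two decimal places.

17.67

A representative firm's profit is π_i = q_i(97 - 2Q) - 44q_i.
First-order condition (treating rivals' output as given): 53 - 4q_i - 2q_j = 0.
By symmetry each firm produces the same amount; substituting q_j = q_i yields q_i = 53/6.
Total output Q = 53/6 + 53/6 = 53/3.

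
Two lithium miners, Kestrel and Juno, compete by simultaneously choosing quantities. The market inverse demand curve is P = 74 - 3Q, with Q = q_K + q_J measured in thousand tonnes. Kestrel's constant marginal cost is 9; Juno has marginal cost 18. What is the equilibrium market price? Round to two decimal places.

33.67

Kestrel's profit: π_K = (74 - 3Q)q_K - (9q_K). Setting ∂π_K/∂q_K = 0: 65 - 6q_K - 3(q_J) = 0.
Juno's profit: π_J = (74 - 3Q)q_J - (18q_J). Setting ∂π_J/∂q_J = 0: 56 - 6q_J - 3(q_K) = 0.
So q_K = (65 - 3q_J)/6 and q_J = (56 - 3q_K)/6.
Substituting one into the other gives q_K = 74/9 and q_J = 47/9.
Total output Q = 121/9, so price P = 74 - 3·(121/9) = 101/3.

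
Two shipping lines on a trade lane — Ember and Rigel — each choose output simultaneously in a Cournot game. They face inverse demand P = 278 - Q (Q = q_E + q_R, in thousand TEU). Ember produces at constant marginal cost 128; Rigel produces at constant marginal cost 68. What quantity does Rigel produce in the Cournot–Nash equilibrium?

Ember's profit: π_E = (278 - Q)q_E - (128q_E). Setting ∂π_E/∂q_E = 0: 150 - 2q_E - (q_R) = 0.
Rigel's profit: π_R = (278 - Q)q_R - (68q_R). Setting ∂π_R/∂q_R = 0: 210 - 2q_R - (q_E) = 0.
So q_E = (150 - q_R)/2 and q_R = (210 - q_E)/2.
Solving the pair: q_E = 30, q_R = 90.

90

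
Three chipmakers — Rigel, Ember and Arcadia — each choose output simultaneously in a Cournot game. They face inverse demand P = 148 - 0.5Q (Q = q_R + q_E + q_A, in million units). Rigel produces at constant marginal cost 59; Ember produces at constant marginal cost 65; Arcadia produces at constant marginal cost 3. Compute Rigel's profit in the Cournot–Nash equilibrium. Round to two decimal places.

Rigel's profit: π_R = (148 - 0.5Q)q_R - (59q_R). Setting ∂π_R/∂q_R = 0: 89 - q_R - (1/2)(q_E + q_A) = 0.
Ember's first-order condition: 83 - q_E - (1/2)(q_R + q_A) = 0.
Arcadia's first-order condition: 145 - q_A - (1/2)(q_R + q_E) = 0.
Adding the 3 first-order conditions: 317 − 2Q = 0, so Q = 317/2.
Back-substituting: q_R = (89 − 317/4)/(1/2) = 39/2, q_E = (83 − 317/4)/(1/2) = 15/2, q_A = (145 − 317/4)/(1/2) = 263/2.
Price P = 148 - (1/2)·(317/2) = 275/4.
Rigel's profit: (275/4 - 59)·(39/2) = 1521/8.

190.13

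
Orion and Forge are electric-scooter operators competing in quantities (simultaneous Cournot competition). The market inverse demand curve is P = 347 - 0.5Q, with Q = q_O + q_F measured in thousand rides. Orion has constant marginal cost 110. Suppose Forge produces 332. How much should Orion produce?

71

With the rival's output fixed at 332, Orion's profit is π_O = (347 - (1/2)·332 - (1/2)q_O)q_O - (110q_O) = (181 - (1/2)q_O)q_O - (110q_O).
∂π_O/∂q_O = 71 - q_O = 0, so q_O = 71.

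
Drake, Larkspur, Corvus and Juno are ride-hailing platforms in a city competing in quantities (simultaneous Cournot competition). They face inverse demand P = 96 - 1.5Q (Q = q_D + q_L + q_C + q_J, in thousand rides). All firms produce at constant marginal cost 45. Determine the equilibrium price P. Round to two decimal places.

A representative firm's profit is π_i = q_i(96 - 1.5Q) - 45q_i.
First-order condition (treating rivals' output as given): 51 - 3q_i - (3/2)·Σ_{j≠i} q_j = 0.
By symmetry each firm produces the same amount; substituting Σ_{j≠i} q_j = 3q_i yields q_i = 51/(15/2) = 34/5.
Total output Q = 136/5, so price P = 96 - (3/2)·(136/5) = 276/5.

55.20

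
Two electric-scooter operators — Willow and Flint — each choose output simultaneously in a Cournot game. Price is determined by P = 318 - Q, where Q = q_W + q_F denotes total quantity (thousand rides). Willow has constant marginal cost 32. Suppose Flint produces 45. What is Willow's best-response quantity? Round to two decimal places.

With the rival's output fixed at 45, Willow's profit is π_W = (318 - 45 - q_W)q_W - (32q_W) = (273 - q_W)q_W - (32q_W).
∂π_W/∂q_W = 241 - 2q_W = 0, so q_W = 241/2.

120.50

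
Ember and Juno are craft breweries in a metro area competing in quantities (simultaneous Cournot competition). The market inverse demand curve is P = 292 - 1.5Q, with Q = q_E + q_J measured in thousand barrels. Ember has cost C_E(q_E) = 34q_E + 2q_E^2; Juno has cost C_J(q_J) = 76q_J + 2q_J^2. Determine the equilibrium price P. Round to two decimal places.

Ember's profit: π_E = (292 - 1.5Q)q_E - (34q_E + 2q_E²). Setting ∂π_E/∂q_E = 0: 258 - 7q_E - (3/2)(q_J) = 0.
Juno's first-order condition: 216 - 7q_J - (3/2)(q_E) = 0.
Rearranging gives the reaction functions q_E = (258 - (3/2)q_J)/7 and q_J = (216 - (3/2)q_E)/7.
Solving the pair: q_E = 31.7005, q_J = 24.0642.
Total output Q = 948/17, so price P = 292 - (3/2)·(948/17) = 208.3529.

208.35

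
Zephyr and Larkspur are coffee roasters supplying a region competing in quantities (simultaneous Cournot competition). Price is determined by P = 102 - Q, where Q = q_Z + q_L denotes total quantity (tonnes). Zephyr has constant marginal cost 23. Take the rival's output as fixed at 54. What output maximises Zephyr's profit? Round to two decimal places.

With the rival's output fixed at 54, Zephyr's profit is π_Z = (102 - 54 - q_Z)q_Z - (23q_Z) = (48 - q_Z)q_Z - (23q_Z).
∂π_Z/∂q_Z = 25 - 2q_Z = 0, so q_Z = 25/2.

12.50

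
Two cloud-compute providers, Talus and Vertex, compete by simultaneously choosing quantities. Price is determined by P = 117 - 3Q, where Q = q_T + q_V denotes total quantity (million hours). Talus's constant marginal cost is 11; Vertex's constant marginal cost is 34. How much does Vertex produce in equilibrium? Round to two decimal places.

Talus's profit: π_T = (117 - 3Q)q_T - (11q_T). Setting ∂π_T/∂q_T = 0: 106 - 6q_T - 3(q_V) = 0.
Vertex's profit: π_V = (117 - 3Q)q_V - (34q_V). Setting ∂π_V/∂q_V = 0: 83 - 6q_V - 3(q_T) = 0.
Rearranging gives the reaction functions q_T = (106 - 3q_V)/6 and q_V = (83 - 3q_T)/6.
Substituting one into the other gives q_T = 43/3 and q_V = 20/3.

6.67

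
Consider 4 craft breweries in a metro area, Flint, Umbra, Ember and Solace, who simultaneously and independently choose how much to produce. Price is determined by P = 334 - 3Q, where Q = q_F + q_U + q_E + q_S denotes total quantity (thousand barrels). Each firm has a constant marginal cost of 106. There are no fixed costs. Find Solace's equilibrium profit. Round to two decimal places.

Each firm earns π_i = (334 - 3Q)q_i - 106q_i.
First-order condition (treating rivals' output as given): 228 - 6q_i - 3·Σ_{j≠i} q_j = 0.
By symmetry each firm produces the same amount; substituting Σ_{j≠i} q_j = 3q_i yields q_i = 228/15 = 76/5.
Price P = 334 - 3·(304/5) = 758/5.
Solace's profit: (758/5 - 106)·(76/5) = 693.1200.

693.12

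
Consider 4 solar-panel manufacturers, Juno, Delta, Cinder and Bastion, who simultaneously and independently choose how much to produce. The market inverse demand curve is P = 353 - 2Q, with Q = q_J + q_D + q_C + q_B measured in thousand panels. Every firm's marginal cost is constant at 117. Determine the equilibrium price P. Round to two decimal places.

Each firm earns π_i = (353 - 2Q)q_i - 117q_i.
Setting ∂π_i/∂q_i = 0 with rivals' quantities fixed: 236 - 4q_i - 2·Σ_{j≠i} q_j = 0.
With identical firms every q_j equals q_i, so Σ_{j≠i} q_j = 3q_i and 236 = 10q_i, giving q_i = 118/5.
Total output Q = 472/5, so price P = 353 - 2·(472/5) = 821/5.

164.20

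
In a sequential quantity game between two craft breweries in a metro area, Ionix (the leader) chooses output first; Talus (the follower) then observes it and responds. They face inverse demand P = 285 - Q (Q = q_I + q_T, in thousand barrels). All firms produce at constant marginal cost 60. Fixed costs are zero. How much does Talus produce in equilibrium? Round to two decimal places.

Solve by backward induction. Given q_I, the follower Talus maximises π_T = (285 - q_I - q_T)q_T - 60q_T.
∂π_T/∂q_T = 225 - q_I - 2q_T = 0 gives the reaction function q_T = (225 - q_I)/2.
The leader anticipates this reaction. Substituting into P = 285 - Q gives P = 345/2 - (1/2)q_I, so π_I = (345/2 - (1/2)q_I)q_I - 60q_I.
Maximising: ∂π_I/∂q_I = 225/2 - q_I = 0, giving q_I = 225/2.
Then q_T = (225 - 225/2)/2 = 225/4.

56.25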